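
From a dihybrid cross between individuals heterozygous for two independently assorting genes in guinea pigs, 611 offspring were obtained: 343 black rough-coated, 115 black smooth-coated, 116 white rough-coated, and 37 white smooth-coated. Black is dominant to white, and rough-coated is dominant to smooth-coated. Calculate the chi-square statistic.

A dihybrid F₂ with independent assortment and complete dominance at both loci gives a 9:3:3:1 phenotypic ratio.
Expected counts for N = 611 under a 9:3:3:1 ratio (total parts = 16):
  black rough-coated: 611 × 9/16 = 343.6875
  black smooth-coated: 611 × 3/16 = 114.5625
  white rough-coated: 611 × 3/16 = 114.5625
  white smooth-coated: 611 × 1/16 = 38.1875
χ² = Σ (O − E)² / E
  black rough-coated: (343 − 343.6875)² / 343.6875 = 0.0014
  black smooth-coated: (115 − 114.5625)² / 114.5625 = 0.0017
  white rough-coated: (116 − 114.5625)² / 114.5625 = 0.0180
  white smooth-coated: (37 − 38.1875)² / 38.1875 = 0.0369
χ² = 0.0014 + 0.0017 + 0.0180 + 0.0369 = 0.058

0.058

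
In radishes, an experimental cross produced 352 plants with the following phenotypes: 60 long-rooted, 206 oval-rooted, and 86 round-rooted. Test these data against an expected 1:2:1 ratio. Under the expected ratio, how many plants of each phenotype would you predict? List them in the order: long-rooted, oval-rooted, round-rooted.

88, 176, 88

Total ratio parts = 4. Expected numbers out of 352:
  long-rooted: 352 × 1/4 = 88
  oval-rooted: 352 × 2/4 = 176
  round-rooted: 352 × 1/4 = 88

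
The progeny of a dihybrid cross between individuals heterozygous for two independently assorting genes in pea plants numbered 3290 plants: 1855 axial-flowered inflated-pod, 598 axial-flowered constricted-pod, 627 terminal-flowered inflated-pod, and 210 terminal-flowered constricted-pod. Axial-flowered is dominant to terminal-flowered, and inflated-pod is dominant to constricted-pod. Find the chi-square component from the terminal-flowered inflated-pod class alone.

0.166

A dihybrid F₂ with independent assortment and complete dominance at both loci gives a 9:3:3:1 phenotypic ratio.
Expected counts for N = 3290 under a 9:3:3:1 ratio (total parts = 16):
  axial-flowered inflated-pod: 3290 × 9/16 = 1850.625
  axial-flowered constricted-pod: 3290 × 3/16 = 616.875
  terminal-flowered inflated-pod: 3290 × 3/16 = 616.875
  terminal-flowered constricted-pod: 3290 × 1/16 = 205.625
Contribution of terminal-flowered inflated-pod: (627 − 616.875)² / 616.875 = 0.1662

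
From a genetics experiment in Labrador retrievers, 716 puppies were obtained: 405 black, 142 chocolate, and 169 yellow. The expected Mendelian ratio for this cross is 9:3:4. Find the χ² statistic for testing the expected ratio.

The 9:3:4 ratio has 16 parts, so with N = 716 the expected counts are:
  black: 716 × 9/16 = 402.75
  chocolate: 716 × 3/16 = 134.25
  yellow: 716 × 4/16 = 179
χ² = Σ (O − E)² / E
  black: (405 − 402.75)² / 402.75 = 0.0126
  chocolate: (142 − 134.25)² / 134.25 = 0.4474
  yellow: (169 − 179)² / 179 = 0.5587
χ² = 0.0126 + 0.4474 + 0.5587 = 1.0187 ≈ 1.019

1.019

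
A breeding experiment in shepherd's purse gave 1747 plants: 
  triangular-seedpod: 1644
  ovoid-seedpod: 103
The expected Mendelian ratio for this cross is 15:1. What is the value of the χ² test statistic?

Expected counts for N = 1747 under a 15:1 ratio (total parts = 16):
  triangular-seedpod: 1747 × 15/16 = 1637.8125
  ovoid-seedpod: 1747 × 1/16 = 109.1875
χ² = Σ (O − E)² / E
  triangular-seedpod: (1644 − 1637.8125)² / 1637.8125 = 0.0234
  ovoid-seedpod: (103 − 109.1875)² / 109.1875 = 0.3506
χ² = 0.0234 + 0.3506 = 0.374

0.374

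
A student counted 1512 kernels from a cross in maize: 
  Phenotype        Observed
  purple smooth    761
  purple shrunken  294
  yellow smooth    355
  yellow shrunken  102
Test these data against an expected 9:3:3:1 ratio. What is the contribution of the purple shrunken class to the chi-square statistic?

Under the 9:3:3:1 hypothesis (Σ ratio = 16, N = 1512):
  purple smooth: 1512 × 9/16 = 850.5
  purple shrunken: 1512 × 3/16 = 283.5
  yellow smooth: 1512 × 3/16 = 283.5
  yellow shrunken: 1512 × 1/16 = 94.5
Contribution of purple shrunken: (294 − 283.5)² / 283.5 = 0.3889

0.389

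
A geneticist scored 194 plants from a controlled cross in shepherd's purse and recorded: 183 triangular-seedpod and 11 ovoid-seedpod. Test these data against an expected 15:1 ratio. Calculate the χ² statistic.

Under the 15:1 hypothesis (Σ ratio = 16, N = 194):
  triangular-seedpod: 194 × 15/16 = 181.875
  ovoid-seedpod: 194 × 1/16 = 12.125
χ² = Σ (O − E)² / E
  triangular-seedpod: (183 − 181.875)² / 181.875 = 0.0070
  ovoid-seedpod: (11 − 12.125)² / 12.125 = 0.1044
χ² = 0.0070 + 0.1044 = 0.1114 ≈ 0.111

0.111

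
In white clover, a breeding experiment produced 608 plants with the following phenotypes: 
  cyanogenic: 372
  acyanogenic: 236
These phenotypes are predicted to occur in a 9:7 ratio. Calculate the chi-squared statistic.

6.015

Expected counts for N = 608 under a 9:7 ratio (total parts = 16):
  cyanogenic: 608 × 9/16 = 342
  acyanogenic: 608 × 7/16 = 266
χ² = Σ (O − E)² / E
  cyanogenic: (372 − 342)² / 342 = 2.6316
  acyanogenic: (236 − 266)² / 266 = 3.3835
χ² = 2.6316 + 3.3835 = 6.0151 ≈ 6.015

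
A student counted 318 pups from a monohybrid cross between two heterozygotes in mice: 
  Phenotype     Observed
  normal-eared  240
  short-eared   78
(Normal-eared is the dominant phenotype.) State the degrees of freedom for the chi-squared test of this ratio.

1

For a monohybrid cross between heterozygotes with complete dominance, the expected phenotypic ratio is 3:1.
A goodness-of-fit test with 2 phenotype classes has df = 2 − 1 = 1.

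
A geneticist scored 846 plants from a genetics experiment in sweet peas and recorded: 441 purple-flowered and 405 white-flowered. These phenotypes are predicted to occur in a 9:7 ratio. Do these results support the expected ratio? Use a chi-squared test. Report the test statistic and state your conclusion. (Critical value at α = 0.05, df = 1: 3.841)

Under the 9:7 hypothesis (Σ ratio = 16, N = 846):
  purple-flowered: 846 × 9/16 = 475.875
  white-flowered: 846 × 7/16 = 370.125
χ² = Σ (O − E)² / E
  purple-flowered: (441 − 475.875)² / 475.875 = 2.5559
  white-flowered: (405 − 370.125)² / 370.125 = 3.2861
χ² = 2.5559 + 3.2861 = 5.842
Degrees of freedom = 2 − 1 = 1; critical value at α = 0.05 is 3.841.
Since 5.842 > 3.841, we reject the null hypothesis — the data do not fit the 9:7 ratio.

5.842; not consistent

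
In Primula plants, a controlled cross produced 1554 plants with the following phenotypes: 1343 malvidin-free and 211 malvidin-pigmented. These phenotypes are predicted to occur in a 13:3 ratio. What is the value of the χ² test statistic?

27.288

The 13:3 ratio has 16 parts, so with N = 1554 the expected counts are:
  malvidin-free: 1554 × 13/16 = 1262.625
  malvidin-pigmented: 1554 × 3/16 = 291.375
χ² = Σ (O − E)² / E
  malvidin-free: (1343 − 1262.625)² / 1262.625 = 5.1164
  malvidin-pigmented: (211 − 291.375)² / 291.375 = 22.1712
χ² = 5.1164 + 22.1712 = 27.2876 ≈ 27.288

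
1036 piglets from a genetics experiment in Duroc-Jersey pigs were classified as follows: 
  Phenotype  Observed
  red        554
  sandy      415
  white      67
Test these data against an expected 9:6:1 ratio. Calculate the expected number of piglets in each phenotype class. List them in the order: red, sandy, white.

582.75, 388.5, 64.75

Under the 9:6:1 hypothesis (Σ ratio = 16, N = 1036):
  red: 1036 × 9/16 = 582.75
  sandy: 1036 × 6/16 = 388.5
  white: 1036 × 1/16 = 64.75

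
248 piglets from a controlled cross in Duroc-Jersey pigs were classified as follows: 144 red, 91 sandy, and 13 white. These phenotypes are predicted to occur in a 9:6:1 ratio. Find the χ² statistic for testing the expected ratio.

Expected counts for N = 248 under a 9:6:1 ratio (total parts = 16):
  red: 248 × 9/16 = 139.5
  sandy: 248 × 6/16 = 93
  white: 248 × 1/16 = 15.5
χ² = Σ (O − E)² / E
  red: (144 − 139.5)² / 139.5 = 0.1452
  sandy: (91 − 93)² / 93 = 0.0430
  white: (13 − 15.5)² / 15.5 = 0.4032
χ² = 0.1452 + 0.0430 + 0.4032 = 0.5914 ≈ 0.591

0.591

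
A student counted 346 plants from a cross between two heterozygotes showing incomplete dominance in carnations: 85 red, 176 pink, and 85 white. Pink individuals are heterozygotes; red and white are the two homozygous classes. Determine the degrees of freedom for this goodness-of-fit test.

2

With incomplete dominance, a heterozygote × heterozygote cross gives a 1:2:1 phenotypic ratio.
A goodness-of-fit test with 3 phenotype classes has df = 3 − 1 = 2.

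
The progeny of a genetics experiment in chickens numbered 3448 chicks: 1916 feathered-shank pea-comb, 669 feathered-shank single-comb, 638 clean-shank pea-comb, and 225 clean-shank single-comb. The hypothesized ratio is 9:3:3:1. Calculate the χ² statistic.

1.598

Expected counts for N = 3448 under a 9:3:3:1 ratio (total parts = 16):
  feathered-shank pea-comb: 3448 × 9/16 = 1939.5
  feathered-shank single-comb: 3448 × 3/16 = 646.5
  clean-shank pea-comb: 3448 × 3/16 = 646.5
  clean-shank single-comb: 3448 × 1/16 = 215.5
χ² = Σ (O − E)² / E
  feathered-shank pea-comb: (1916 − 1939.5)² / 1939.5 = 0.2847
  feathered-shank single-comb: (669 − 646.5)² / 646.5 = 0.7831
  clean-shank pea-comb: (638 − 646.5)² / 646.5 = 0.1118
  clean-shank single-comb: (225 − 215.5)² / 215.5 = 0.4188
χ² = 0.2847 + 0.7831 + 0.1118 + 0.4188 = 1.5984 ≈ 1.598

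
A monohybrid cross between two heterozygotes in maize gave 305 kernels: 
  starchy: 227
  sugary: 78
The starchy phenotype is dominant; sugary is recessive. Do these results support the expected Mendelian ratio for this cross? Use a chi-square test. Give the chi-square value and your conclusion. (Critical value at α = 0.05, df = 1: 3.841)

0.054; consistent

For a monohybrid cross between heterozygotes with complete dominance, the expected phenotypic ratio is 3:1.
Total ratio parts = 4. Expected numbers out of 305:
  starchy: 305 × 3/4 = 228.75
  sugary: 305 × 1/4 = 76.25
χ² = Σ (O − E)² / E
  starchy: (227 − 228.75)² / 228.75 = 0.0134
  sugary: (78 − 76.25)² / 76.25 = 0.0402
χ² = 0.0134 + 0.0402 = 0.0536 ≈ 0.054
Degrees of freedom = 2 − 1 = 1; critical value at α = 0.05 is 3.841.
Since 0.054 < 3.841, we fail to reject the null hypothesis — the data are consistent with the 3:1 ratio.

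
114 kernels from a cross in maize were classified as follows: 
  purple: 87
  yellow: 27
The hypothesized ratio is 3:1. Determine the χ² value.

0.105

Total ratio parts = 4. Expected numbers out of 114:
  purple: 114 × 3/4 = 85.5
  yellow: 114 × 1/4 = 28.5
χ² = Σ (O − E)² / E
  purple: (87 − 85.5)² / 85.5 = 0.0263
  yellow: (27 − 28.5)² / 28.5 = 0.0789
χ² = 0.0263 + 0.0789 = 0.1052 ≈ 0.105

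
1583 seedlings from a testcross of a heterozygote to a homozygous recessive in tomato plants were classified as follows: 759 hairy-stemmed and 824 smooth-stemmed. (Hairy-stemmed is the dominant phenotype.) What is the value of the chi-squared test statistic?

2.669

A testcross of a heterozygote (Aa × aa) gives a 1:1 phenotypic ratio.
The 1:1 ratio has 2 parts, so with N = 1583 the expected counts are:
  hairy-stemmed: 1583 × 1/2 = 791.5
  smooth-stemmed: 1583 × 1/2 = 791.5
χ² = Σ (O − E)² / E
  hairy-stemmed: (759 − 791.5)² / 791.5 = 1.3345
  smooth-stemmed: (824 − 791.5)² / 791.5 = 1.3345
χ² = 1.3345 + 1.3345 = 2.669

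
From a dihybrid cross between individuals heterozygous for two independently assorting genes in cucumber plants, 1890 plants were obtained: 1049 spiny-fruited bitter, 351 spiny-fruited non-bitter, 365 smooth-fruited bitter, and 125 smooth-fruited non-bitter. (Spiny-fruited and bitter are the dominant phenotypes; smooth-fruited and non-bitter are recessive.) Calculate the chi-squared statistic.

A dihybrid F₂ with independent assortment and complete dominance at both loci gives a 9:3:3:1 phenotypic ratio.
Total ratio parts = 16. Expected numbers out of 1890:
  spiny-fruited bitter: 1890 × 9/16 = 1063.125
  spiny-fruited non-bitter: 1890 × 3/16 = 354.375
  smooth-fruited bitter: 1890 × 3/16 = 354.375
  smooth-fruited non-bitter: 1890 × 1/16 = 118.125
χ² = Σ (O − E)² / E
  spiny-fruited bitter: (1049 − 1063.125)² / 1063.125 = 0.1877
  spiny-fruited non-bitter: (351 − 354.375)² / 354.375 = 0.0321
  smooth-fruited bitter: (365 − 354.375)² / 354.375 = 0.3186
  smooth-fruited non-bitter: (125 − 118.125)² / 118.125 = 0.4001
χ² = 0.1877 + 0.0321 + 0.3186 + 0.4001 = 0.9385 ≈ 0.939

0.939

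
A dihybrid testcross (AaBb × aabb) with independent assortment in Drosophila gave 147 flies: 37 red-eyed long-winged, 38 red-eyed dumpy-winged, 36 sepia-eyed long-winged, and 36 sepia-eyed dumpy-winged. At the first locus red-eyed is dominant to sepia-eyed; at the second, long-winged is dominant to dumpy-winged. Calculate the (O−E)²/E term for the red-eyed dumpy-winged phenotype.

A dihybrid testcross with independent assortment gives a 1:1:1:1 ratio.
Total ratio parts = 4. Expected numbers out of 147:
  red-eyed long-winged: 147 × 1/4 = 36.75
  red-eyed dumpy-winged: 147 × 1/4 = 36.75
  sepia-eyed long-winged: 147 × 1/4 = 36.75
  sepia-eyed dumpy-winged: 147 × 1/4 = 36.75
Contribution of red-eyed dumpy-winged: (38 − 36.75)² / 36.75 = 0.0425

0.043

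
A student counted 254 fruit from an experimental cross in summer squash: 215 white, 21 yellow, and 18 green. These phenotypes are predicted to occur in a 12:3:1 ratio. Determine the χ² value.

18.320

The 12:3:1 ratio has 16 parts, so with N = 254 the expected counts are:
  white: 254 × 12/16 = 190.5
  yellow: 254 × 3/16 = 47.625
  green: 254 × 1/16 = 15.875
χ² = Σ (O − E)² / E
  white: (215 − 190.5)² / 190.5 = 3.1509
  yellow: (21 − 47.625)² / 47.625 = 14.8848
  green: (18 − 15.875)² / 15.875 = 0.2844
χ² = 3.1509 + 14.8848 + 0.2844 = 18.3201 ≈ 18.320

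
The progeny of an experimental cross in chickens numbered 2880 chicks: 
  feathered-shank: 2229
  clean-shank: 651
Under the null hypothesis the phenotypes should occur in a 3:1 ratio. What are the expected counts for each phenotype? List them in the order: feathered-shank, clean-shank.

Under the 3:1 hypothesis (Σ ratio = 4, N = 2880):
  feathered-shank: 2880 × 3/4 = 2160
  clean-shank: 2880 × 1/4 = 720

2160, 720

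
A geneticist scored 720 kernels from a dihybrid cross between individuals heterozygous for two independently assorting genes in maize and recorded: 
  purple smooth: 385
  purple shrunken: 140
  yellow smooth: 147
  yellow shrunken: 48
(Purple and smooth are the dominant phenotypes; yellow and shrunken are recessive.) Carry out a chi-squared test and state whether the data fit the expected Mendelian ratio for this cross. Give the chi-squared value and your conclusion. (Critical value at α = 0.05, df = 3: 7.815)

A dihybrid F₂ with independent assortment and complete dominance at both loci gives a 9:3:3:1 phenotypic ratio.
Under the 9:3:3:1 hypothesis (Σ ratio = 16, N = 720):
  purple smooth: 720 × 9/16 = 405
  purple shrunken: 720 × 3/16 = 135
  yellow smooth: 720 × 3/16 = 135
  yellow shrunken: 720 × 1/16 = 45
χ² = Σ (O − E)² / E
  purple smooth: (385 − 405)² / 405 = 0.9877
  purple shrunken: (140 − 135)² / 135 = 0.1852
  yellow smooth: (147 − 135)² / 135 = 1.0667
  yellow shrunken: (48 − 45)² / 45 = 0.2000
χ² = 0.9877 + 0.1852 + 1.0667 + 0.2000 = 2.4396 ≈ 2.440
Degrees of freedom = 4 − 1 = 3; critical value at α = 0.05 is 7.815.
Since 2.440 < 7.815, we fail to reject the null hypothesis — the data are consistent with the 9:3:3:1 ratio.

2.440; consistent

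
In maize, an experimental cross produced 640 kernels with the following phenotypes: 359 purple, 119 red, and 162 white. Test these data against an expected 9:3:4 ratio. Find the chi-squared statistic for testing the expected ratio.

The 9:3:4 ratio has 16 parts, so with N = 640 the expected counts are:
  purple: 640 × 9/16 = 360
  red: 640 × 3/16 = 120
  white: 640 × 4/16 = 160
χ² = Σ (O − E)² / E
  purple: (359 − 360)² / 360 = 0.0028
  red: (119 − 120)² / 120 = 0.0083
  white: (162 − 160)² / 160 = 0.0250
χ² = 0.0028 + 0.0083 + 0.0250 = 0.0361 ≈ 0.036

0.036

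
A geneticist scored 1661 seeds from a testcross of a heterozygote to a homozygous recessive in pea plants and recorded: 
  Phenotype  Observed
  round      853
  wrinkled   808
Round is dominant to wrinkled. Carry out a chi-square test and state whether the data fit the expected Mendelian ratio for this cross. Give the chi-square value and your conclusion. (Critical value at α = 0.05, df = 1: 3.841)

1.219; consistent

A testcross of a heterozygote (Aa × aa) gives a 1:1 phenotypic ratio.
Under the 1:1 hypothesis (Σ ratio = 2, N = 1661):
  round: 1661 × 1/2 = 830.5
  wrinkled: 1661 × 1/2 = 830.5
χ² = Σ (O − E)² / E
  round: (853 − 830.5)² / 830.5 = 0.6096
  wrinkled: (808 − 830.5)² / 830.5 = 0.6096
χ² = 0.6096 + 0.6096 = 1.2192 ≈ 1.219
Degrees of freedom = 2 − 1 = 1; critical value at α = 0.05 is 3.841.
Since 1.219 < 3.841, we fail to reject the null hypothesis — the data are consistent with the 1:1 ratio.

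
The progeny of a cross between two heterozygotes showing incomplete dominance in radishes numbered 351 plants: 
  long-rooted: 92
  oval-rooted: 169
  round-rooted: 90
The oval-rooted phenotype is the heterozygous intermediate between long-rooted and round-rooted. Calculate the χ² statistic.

With incomplete dominance, a heterozygote × heterozygote cross gives a 1:2:1 phenotypic ratio.
Expected counts for N = 351 under a 1:2:1 ratio (total parts = 4):
  long-rooted: 351 × 1/4 = 87.75
  oval-rooted: 351 × 2/4 = 175.5
  round-rooted: 351 × 1/4 = 87.75
χ² = Σ (O − E)² / E
  long-rooted: (92 − 87.75)² / 87.75 = 0.2058
  oval-rooted: (169 − 175.5)² / 175.5 = 0.2407
  round-rooted: (90 − 87.75)² / 87.75 = 0.0577
χ² = 0.2058 + 0.2407 + 0.0577 = 0.5042 ≈ 0.504

0.504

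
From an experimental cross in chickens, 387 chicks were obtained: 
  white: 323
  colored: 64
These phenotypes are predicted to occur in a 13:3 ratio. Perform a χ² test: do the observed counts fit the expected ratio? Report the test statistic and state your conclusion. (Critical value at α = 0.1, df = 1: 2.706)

The 13:3 ratio has 16 parts, so with N = 387 the expected counts are:
  white: 387 × 13/16 = 314.4375
  colored: 387 × 3/16 = 72.5625
χ² = Σ (O − E)² / E
  white: (323 − 314.4375)² / 314.4375 = 0.2332
  colored: (64 − 72.5625)² / 72.5625 = 1.0104
χ² = 0.2332 + 1.0104 = 1.2436 ≈ 1.244
Degrees of freedom = 2 − 1 = 1; critical value at α = 0.1 is 2.706.
Since 1.244 < 2.706, we fail to reject the null hypothesis — the data are consistent with the 13:3 ratio.

1.244; consistent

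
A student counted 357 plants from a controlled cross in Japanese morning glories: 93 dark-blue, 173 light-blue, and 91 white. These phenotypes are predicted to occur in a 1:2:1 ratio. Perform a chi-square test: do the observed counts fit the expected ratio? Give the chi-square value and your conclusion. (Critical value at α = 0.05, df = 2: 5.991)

0.361; consistent

Expected counts for N = 357 under a 1:2:1 ratio (total parts = 4):
  dark-blue: 357 × 1/4 = 89.25
  light-blue: 357 × 2/4 = 178.5
  white: 357 × 1/4 = 89.25
χ² = Σ (O − E)² / E
  dark-blue: (93 − 89.25)² / 89.25 = 0.1576
  light-blue: (173 − 178.5)² / 178.5 = 0.1695
  white: (91 − 89.25)² / 89.25 = 0.0343
χ² = 0.1576 + 0.1695 + 0.0343 = 0.3614 ≈ 0.361
Degrees of freedom = 3 − 1 = 2; critical value at α = 0.05 is 5.991.
Since 0.361 < 5.991, we fail to reject the null hypothesis — the data are consistent with the 1:2:1 ratio.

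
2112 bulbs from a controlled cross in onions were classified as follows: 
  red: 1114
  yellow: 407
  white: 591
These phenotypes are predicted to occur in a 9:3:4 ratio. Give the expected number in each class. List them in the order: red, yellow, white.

The 9:3:4 ratio has 16 parts, so with N = 2112 the expected counts are:
  red: 2112 × 9/16 = 1188
  yellow: 2112 × 3/16 = 396
  white: 2112 × 4/16 = 528

1188, 396, 528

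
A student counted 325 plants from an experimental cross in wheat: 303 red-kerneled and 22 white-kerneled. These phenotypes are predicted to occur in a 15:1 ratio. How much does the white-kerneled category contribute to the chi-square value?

The 15:1 ratio has 16 parts, so with N = 325 the expected counts are:
  red-kerneled: 325 × 15/16 = 304.6875
  white-kerneled: 325 × 1/16 = 20.3125
Contribution of white-kerneled: (22 − 20.3125)² / 20.3125 = 0.1402

0.140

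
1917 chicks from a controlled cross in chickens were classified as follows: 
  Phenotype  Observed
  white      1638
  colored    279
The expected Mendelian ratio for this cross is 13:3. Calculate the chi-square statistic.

22.155

Under the 13:3 hypothesis (Σ ratio = 16, N = 1917):
  white: 1917 × 13/16 = 1557.5625
  colored: 1917 × 3/16 = 359.4375
χ² = Σ (O − E)² / E
  white: (1638 − 1557.5625)² / 1557.5625 = 4.1540
  colored: (279 − 359.4375)² / 359.4375 = 18.0009
χ² = 4.1540 + 18.0009 = 22.1549 ≈ 22.155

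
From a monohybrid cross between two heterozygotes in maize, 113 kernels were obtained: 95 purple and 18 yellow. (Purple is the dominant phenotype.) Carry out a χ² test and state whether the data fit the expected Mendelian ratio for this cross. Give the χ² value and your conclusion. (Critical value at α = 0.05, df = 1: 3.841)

For a monohybrid cross between heterozygotes with complete dominance, the expected phenotypic ratio is 3:1.
The 3:1 ratio has 4 parts, so with N = 113 the expected counts are:
  purple: 113 × 3/4 = 84.75
  yellow: 113 × 1/4 = 28.25
χ² = Σ (O − E)² / E
  purple: (95 − 84.75)² / 84.75 = 1.2397
  yellow: (18 − 28.25)² / 28.25 = 3.7190
χ² = 1.2397 + 3.7190 = 4.9587 ≈ 4.959
Degrees of freedom = 2 − 1 = 1; critical value at α = 0.05 is 3.841.
Since 4.959 > 3.841, we reject the null hypothesis — the data do not fit the 3:1 ratio.

4.959; not consistent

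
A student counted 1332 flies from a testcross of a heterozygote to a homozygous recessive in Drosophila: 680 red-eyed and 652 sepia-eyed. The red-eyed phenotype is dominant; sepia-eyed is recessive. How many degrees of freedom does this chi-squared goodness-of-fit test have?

1

A testcross of a heterozygote (Aa × aa) gives a 1:1 phenotypic ratio.
A goodness-of-fit test with 2 phenotype classes has df = 2 − 1 = 1.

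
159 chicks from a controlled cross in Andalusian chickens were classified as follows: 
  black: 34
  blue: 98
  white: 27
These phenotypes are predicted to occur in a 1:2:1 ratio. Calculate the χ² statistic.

The 1:2:1 ratio has 4 parts, so with N = 159 the expected counts are:
  black: 159 × 1/4 = 39.75
  blue: 159 × 2/4 = 79.5
  white: 159 × 1/4 = 39.75
χ² = Σ (O − E)² / E
  black: (34 − 39.75)² / 39.75 = 0.8318
  blue: (98 − 79.5)² / 79.5 = 4.3050
  white: (27 − 39.75)² / 39.75 = 4.0896
χ² = 0.8318 + 4.3050 + 4.0896 = 9.2264 ≈ 9.226

9.226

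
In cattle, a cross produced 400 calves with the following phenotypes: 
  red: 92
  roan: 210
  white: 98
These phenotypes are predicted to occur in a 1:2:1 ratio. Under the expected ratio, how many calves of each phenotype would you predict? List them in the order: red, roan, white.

100, 200, 100

Expected counts for N = 400 under a 1:2:1 ratio (total parts = 4):
  red: 400 × 1/4 = 100
  roan: 400 × 2/4 = 200
  white: 400 × 1/4 = 100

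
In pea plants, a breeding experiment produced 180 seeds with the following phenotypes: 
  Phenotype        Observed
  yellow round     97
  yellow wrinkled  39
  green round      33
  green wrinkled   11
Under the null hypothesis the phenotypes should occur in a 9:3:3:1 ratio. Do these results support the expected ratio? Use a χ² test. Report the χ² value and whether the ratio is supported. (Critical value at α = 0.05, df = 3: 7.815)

The 9:3:3:1 ratio has 16 parts, so with N = 180 the expected counts are:
  yellow round: 180 × 9/16 = 101.25
  yellow wrinkled: 180 × 3/16 = 33.75
  green round: 180 × 3/16 = 33.75
  green wrinkled: 180 × 1/16 = 11.25
χ² = Σ (O − E)² / E
  yellow round: (97 − 101.25)² / 101.25 = 0.1784
  yellow wrinkled: (39 − 33.75)² / 33.75 = 0.8167
  green round: (33 − 33.75)² / 33.75 = 0.0167
  green wrinkled: (11 − 11.25)² / 11.25 = 0.0056
χ² = 0.1784 + 0.8167 + 0.0167 + 0.0056 = 1.0174 ≈ 1.017
Degrees of freedom = 4 − 1 = 3; critical value at α = 0.05 is 7.815.
Since 1.017 < 7.815, we fail to reject the null hypothesis — the data are consistent with the 9:3:3:1 ratio.

1.017; consistent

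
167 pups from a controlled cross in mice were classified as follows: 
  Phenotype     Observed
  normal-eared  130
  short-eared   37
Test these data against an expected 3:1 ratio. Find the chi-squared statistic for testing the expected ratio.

Expected counts for N = 167 under a 3:1 ratio (total parts = 4):
  normal-eared: 167 × 3/4 = 125.25
  short-eared: 167 × 1/4 = 41.75
χ² = Σ (O − E)² / E
  normal-eared: (130 − 125.25)² / 125.25 = 0.1801
  short-eared: (37 − 41.75)² / 41.75 = 0.5404
χ² = 0.1801 + 0.5404 = 0.7205 ≈ 0.721

0.721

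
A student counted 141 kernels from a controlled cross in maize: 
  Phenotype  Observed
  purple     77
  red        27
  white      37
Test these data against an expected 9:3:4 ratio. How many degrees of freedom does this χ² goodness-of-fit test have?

2

A goodness-of-fit test with 3 phenotype classes has df = 3 − 1 = 2.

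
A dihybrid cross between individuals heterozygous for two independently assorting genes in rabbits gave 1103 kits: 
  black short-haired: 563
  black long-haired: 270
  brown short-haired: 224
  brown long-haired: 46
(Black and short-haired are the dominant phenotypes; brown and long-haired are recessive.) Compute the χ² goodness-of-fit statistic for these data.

33.683

A dihybrid F₂ with independent assortment and complete dominance at both loci gives a 9:3:3:1 phenotypic ratio.
Under the 9:3:3:1 hypothesis (Σ ratio = 16, N = 1103):
  black short-haired: 1103 × 9/16 = 620.4375
  black long-haired: 1103 × 3/16 = 206.8125
  brown short-haired: 1103 × 3/16 = 206.8125
  brown long-haired: 1103 × 1/16 = 68.9375
χ² = Σ (O − E)² / E
  black short-haired: (563 − 620.4375)² / 620.4375 = 5.3173
  black long-haired: (270 − 206.8125)² / 206.8125 = 19.3057
  brown short-haired: (224 − 206.8125)² / 206.8125 = 1.4284
  brown long-haired: (46 − 68.9375)² / 68.9375 = 7.6320
χ² = 5.3173 + 19.3057 + 1.4284 + 7.6320 = 33.6834 ≈ 33.683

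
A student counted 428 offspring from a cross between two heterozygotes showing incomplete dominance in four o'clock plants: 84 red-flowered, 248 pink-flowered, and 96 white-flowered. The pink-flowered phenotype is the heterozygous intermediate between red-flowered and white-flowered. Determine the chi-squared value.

With incomplete dominance, a heterozygote × heterozygote cross gives a 1:2:1 phenotypic ratio.
The 1:2:1 ratio has 4 parts, so with N = 428 the expected counts are:
  red-flowered: 428 × 1/4 = 107
  pink-flowered: 428 × 2/4 = 214
  white-flowered: 428 × 1/4 = 107
χ² = Σ (O − E)² / E
  red-flowered: (84 − 107)² / 107 = 4.9439
  pink-flowered: (248 − 214)² / 214 = 5.4019
  white-flowered: (96 − 107)² / 107 = 1.1308
χ² = 4.9439 + 5.4019 + 1.1308 = 11.4766 ≈ 11.477

11.477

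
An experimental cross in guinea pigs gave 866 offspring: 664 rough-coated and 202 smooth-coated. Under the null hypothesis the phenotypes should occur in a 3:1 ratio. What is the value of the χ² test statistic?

1.295

Under the 3:1 hypothesis (Σ ratio = 4, N = 866):
  rough-coated: 866 × 3/4 = 649.5
  smooth-coated: 866 × 1/4 = 216.5
χ² = Σ (O − E)² / E
  rough-coated: (664 − 649.5)² / 649.5 = 0.3237
  smooth-coated: (202 − 216.5)² / 216.5 = 0.9711
χ² = 0.3237 + 0.9711 = 1.2948 ≈ 1.295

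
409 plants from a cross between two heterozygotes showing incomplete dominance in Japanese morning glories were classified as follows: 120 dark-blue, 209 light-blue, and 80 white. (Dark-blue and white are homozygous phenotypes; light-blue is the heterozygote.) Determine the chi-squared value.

With incomplete dominance, a heterozygote × heterozygote cross gives a 1:2:1 phenotypic ratio.
The 1:2:1 ratio has 4 parts, so with N = 409 the expected counts are:
  dark-blue: 409 × 1/4 = 102.25
  light-blue: 409 × 2/4 = 204.5
  white: 409 × 1/4 = 102.25
χ² = Σ (O − E)² / E
  dark-blue: (120 − 102.25)² / 102.25 = 3.0813
  light-blue: (209 − 204.5)² / 204.5 = 0.0990
  white: (80 − 102.25)² / 102.25 = 4.8417
χ² = 3.0813 + 0.0990 + 4.8417 = 8.022

8.022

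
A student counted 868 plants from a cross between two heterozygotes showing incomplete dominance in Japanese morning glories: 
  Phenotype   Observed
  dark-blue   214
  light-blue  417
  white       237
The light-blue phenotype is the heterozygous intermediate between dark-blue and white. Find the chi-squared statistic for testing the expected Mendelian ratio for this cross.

2.551

With incomplete dominance, a heterozygote × heterozygote cross gives a 1:2:1 phenotypic ratio.
The 1:2:1 ratio has 4 parts, so with N = 868 the expected counts are:
  dark-blue: 868 × 1/4 = 217
  light-blue: 868 × 2/4 = 434
  white: 868 × 1/4 = 217
χ² = Σ (O − E)² / E
  dark-blue: (214 − 217)² / 217 = 0.0415
  light-blue: (417 − 434)² / 434 = 0.6659
  white: (237 − 217)² / 217 = 1.8433
χ² = 0.0415 + 0.6659 + 1.8433 = 2.5507 ≈ 2.551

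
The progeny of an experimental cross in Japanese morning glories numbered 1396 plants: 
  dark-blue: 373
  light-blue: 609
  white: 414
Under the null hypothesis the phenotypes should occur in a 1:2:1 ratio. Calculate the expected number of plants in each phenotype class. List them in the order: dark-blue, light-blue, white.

The 1:2:1 ratio has 4 parts, so with N = 1396 the expected counts are:
  dark-blue: 1396 × 1/4 = 349
  light-blue: 1396 × 2/4 = 698
  white: 1396 × 1/4 = 349

349, 698, 349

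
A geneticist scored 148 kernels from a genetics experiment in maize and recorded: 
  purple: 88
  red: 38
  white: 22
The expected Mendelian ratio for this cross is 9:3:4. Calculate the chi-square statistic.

10.138

Total ratio parts = 16. Expected numbers out of 148:
  purple: 148 × 9/16 = 83.25
  red: 148 × 3/16 = 27.75
  white: 148 × 4/16 = 37
χ² = Σ (O − E)² / E
  purple: (88 − 83.25)² / 83.25 = 0.2710
  red: (38 − 27.75)² / 27.75 = 3.7860
  white: (22 − 37)² / 37 = 6.0811
χ² = 0.2710 + 3.7860 + 6.0811 = 10.1381 ≈ 10.138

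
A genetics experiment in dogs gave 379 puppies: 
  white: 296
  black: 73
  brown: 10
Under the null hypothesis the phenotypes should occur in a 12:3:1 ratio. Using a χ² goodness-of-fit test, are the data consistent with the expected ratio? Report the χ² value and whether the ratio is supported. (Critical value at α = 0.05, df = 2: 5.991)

8.448; not consistent

Expected counts for N = 379 under a 12:3:1 ratio (total parts = 16):
  white: 379 × 12/16 = 284.25
  black: 379 × 3/16 = 71.0625
  brown: 379 × 1/16 = 23.6875
χ² = Σ (O − E)² / E
  white: (296 − 284.25)² / 284.25 = 0.4857
  black: (73 − 71.0625)² / 71.0625 = 0.0528
  brown: (10 − 23.6875)² / 23.6875 = 7.9091
χ² = 0.4857 + 0.0528 + 7.9091 = 8.4476 ≈ 8.448
Degrees of freedom = 3 − 1 = 2; critical value at α = 0.05 is 5.991.
Since 8.448 > 5.991, we reject the null hypothesis — the data do not fit the 12:3:1 ratio.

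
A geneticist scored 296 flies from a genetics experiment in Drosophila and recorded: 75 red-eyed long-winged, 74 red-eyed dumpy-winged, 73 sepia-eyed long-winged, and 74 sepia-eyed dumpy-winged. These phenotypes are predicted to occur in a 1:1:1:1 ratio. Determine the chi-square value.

Total ratio parts = 4. Expected numbers out of 296:
  red-eyed long-winged: 296 × 1/4 = 74
  red-eyed dumpy-winged: 296 × 1/4 = 74
  sepia-eyed long-winged: 296 × 1/4 = 74
  sepia-eyed dumpy-winged: 296 × 1/4 = 74
χ² = Σ (O − E)² / E
  red-eyed long-winged: (75 − 74)² / 74 = 0.0135
  red-eyed dumpy-winged: (74 − 74)² / 74 = 0.0000
  sepia-eyed long-winged: (73 − 74)² / 74 = 0.0135
  sepia-eyed dumpy-winged: (74 − 74)² / 74 = 0.0000
χ² = 0.0135 + 0.0000 + 0.0135 + 0.0000 = 0.027

0.027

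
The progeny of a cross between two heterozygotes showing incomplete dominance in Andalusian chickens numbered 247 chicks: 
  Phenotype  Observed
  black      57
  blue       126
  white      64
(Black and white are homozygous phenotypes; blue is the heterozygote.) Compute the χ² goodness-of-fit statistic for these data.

0.498

With incomplete dominance, a heterozygote × heterozygote cross gives a 1:2:1 phenotypic ratio.
Expected counts for N = 247 under a 1:2:1 ratio (total parts = 4):
  black: 247 × 1/4 = 61.75
  blue: 247 × 2/4 = 123.5
  white: 247 × 1/4 = 61.75
χ² = Σ (O − E)² / E
  black: (57 − 61.75)² / 61.75 = 0.3654
  blue: (126 − 123.5)² / 123.5 = 0.0506
  white: (64 − 61.75)² / 61.75 = 0.0820
χ² = 0.3654 + 0.0506 + 0.0820 = 0.498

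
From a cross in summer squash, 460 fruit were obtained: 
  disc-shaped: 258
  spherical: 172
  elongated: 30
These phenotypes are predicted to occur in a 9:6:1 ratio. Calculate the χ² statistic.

Under the 9:6:1 hypothesis (Σ ratio = 16, N = 460):
  disc-shaped: 460 × 9/16 = 258.75
  spherical: 460 × 6/16 = 172.5
  elongated: 460 × 1/16 = 28.75
χ² = Σ (O − E)² / E
  disc-shaped: (258 − 258.75)² / 258.75 = 0.0022
  spherical: (172 − 172.5)² / 172.5 = 0.0014
  elongated: (30 − 28.75)² / 28.75 = 0.0543
χ² = 0.0022 + 0.0014 + 0.0543 = 0.0579 ≈ 0.058

0.058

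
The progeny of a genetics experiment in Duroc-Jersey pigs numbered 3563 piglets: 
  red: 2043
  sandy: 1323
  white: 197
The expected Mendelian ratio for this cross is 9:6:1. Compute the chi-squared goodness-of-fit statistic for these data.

Under the 9:6:1 hypothesis (Σ ratio = 16, N = 3563):
  red: 3563 × 9/16 = 2004.1875
  sandy: 3563 × 6/16 = 1336.125
  white: 3563 × 1/16 = 222.6875
χ² = Σ (O − E)² / E
  red: (2043 − 2004.1875)² / 2004.1875 = 0.7516
  sandy: (1323 − 1336.125)² / 1336.125 = 0.1289
  white: (197 − 222.6875)² / 222.6875 = 2.9631
χ² = 0.7516 + 0.1289 + 2.9631 = 3.8436 ≈ 3.844

3.844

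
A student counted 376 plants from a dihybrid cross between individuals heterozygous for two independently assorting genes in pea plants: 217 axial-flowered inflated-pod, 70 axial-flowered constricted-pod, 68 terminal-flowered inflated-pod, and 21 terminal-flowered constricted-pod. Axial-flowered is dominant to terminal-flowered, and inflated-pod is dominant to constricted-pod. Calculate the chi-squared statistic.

0.501

A dihybrid F₂ with independent assortment and complete dominance at both loci gives a 9:3:3:1 phenotypic ratio.
Expected counts for N = 376 under a 9:3:3:1 ratio (total parts = 16):
  axial-flowered inflated-pod: 376 × 9/16 = 211.5
  axial-flowered constricted-pod: 376 × 3/16 = 70.5
  terminal-flowered inflated-pod: 376 × 3/16 = 70.5
  terminal-flowered constricted-pod: 376 × 1/16 = 23.5
χ² = Σ (O − E)² / E
  axial-flowered inflated-pod: (217 − 211.5)² / 211.5 = 0.1430
  axial-flowered constricted-pod: (70 − 70.5)² / 70.5 = 0.0035
  terminal-flowered inflated-pod: (68 − 70.5)² / 70.5 = 0.0887
  terminal-flowered constricted-pod: (21 − 23.5)² / 23.5 = 0.2660
χ² = 0.1430 + 0.0035 + 0.0887 + 0.2660 = 0.5012 ≈ 0.501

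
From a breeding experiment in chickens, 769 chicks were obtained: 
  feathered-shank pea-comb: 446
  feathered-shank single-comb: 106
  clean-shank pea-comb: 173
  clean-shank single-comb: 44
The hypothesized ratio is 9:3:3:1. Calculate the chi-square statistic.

16.632

Total ratio parts = 16. Expected numbers out of 769:
  feathered-shank pea-comb: 769 × 9/16 = 432.5625
  feathered-shank single-comb: 769 × 3/16 = 144.1875
  clean-shank pea-comb: 769 × 3/16 = 144.1875
  clean-shank single-comb: 769 × 1/16 = 48.0625
χ² = Σ (O − E)² / E
  feathered-shank pea-comb: (446 − 432.5625)² / 432.5625 = 0.4174
  feathered-shank single-comb: (106 − 144.1875)² / 144.1875 = 10.1138
  clean-shank pea-comb: (173 − 144.1875)² / 144.1875 = 5.7575
  clean-shank single-comb: (44 − 48.0625)² / 48.0625 = 0.3434
χ² = 0.4174 + 10.1138 + 5.7575 + 0.3434 = 16.6321 ≈ 16.632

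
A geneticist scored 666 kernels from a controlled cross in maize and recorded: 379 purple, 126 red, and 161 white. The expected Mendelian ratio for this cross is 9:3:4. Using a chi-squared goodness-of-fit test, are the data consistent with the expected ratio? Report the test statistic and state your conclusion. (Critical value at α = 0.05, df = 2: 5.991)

Expected counts for N = 666 under a 9:3:4 ratio (total parts = 16):
  purple: 666 × 9/16 = 374.625
  red: 666 × 3/16 = 124.875
  white: 666 × 4/16 = 166.5
χ² = Σ (O − E)² / E
  purple: (379 − 374.625)² / 374.625 = 0.0511
  red: (126 − 124.875)² / 124.875 = 0.0101
  white: (161 − 166.5)² / 166.5 = 0.1817
χ² = 0.0511 + 0.0101 + 0.1817 = 0.2429 ≈ 0.243
Degrees of freedom = 3 − 1 = 2; critical value at α = 0.05 is 5.991.
Since 0.243 < 5.991, we fail to reject the null hypothesis — the data are consistent with the 9:3:4 ratio.

0.243; consistent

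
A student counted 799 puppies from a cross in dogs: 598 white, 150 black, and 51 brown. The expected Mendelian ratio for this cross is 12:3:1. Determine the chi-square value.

0.025

Total ratio parts = 16. Expected numbers out of 799:
  white: 799 × 12/16 = 599.25
  black: 799 × 3/16 = 149.8125
  brown: 799 × 1/16 = 49.9375
χ² = Σ (O − E)² / E
  white: (598 − 599.25)² / 599.25 = 0.0026
  black: (150 − 149.8125)² / 149.8125 = 0.0002
  brown: (51 − 49.9375)² / 49.9375 = 0.0226
χ² = 0.0026 + 0.0002 + 0.0226 = 0.0254 ≈ 0.025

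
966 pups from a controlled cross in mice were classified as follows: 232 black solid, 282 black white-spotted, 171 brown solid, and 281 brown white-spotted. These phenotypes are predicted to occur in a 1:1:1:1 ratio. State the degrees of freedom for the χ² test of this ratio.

3

A goodness-of-fit test with 4 phenotype classes has df = 4 − 1 = 3.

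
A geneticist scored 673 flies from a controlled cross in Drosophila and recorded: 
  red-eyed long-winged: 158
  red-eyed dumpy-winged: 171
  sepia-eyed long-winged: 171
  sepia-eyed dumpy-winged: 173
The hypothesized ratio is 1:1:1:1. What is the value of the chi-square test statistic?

Expected counts for N = 673 under a 1:1:1:1 ratio (total parts = 4):
  red-eyed long-winged: 673 × 1/4 = 168.25
  red-eyed dumpy-winged: 673 × 1/4 = 168.25
  sepia-eyed long-winged: 673 × 1/4 = 168.25
  sepia-eyed dumpy-winged: 673 × 1/4 = 168.25
χ² = Σ (O − E)² / E
  red-eyed long-winged: (158 − 168.25)² / 168.25 = 0.6244
  red-eyed dumpy-winged: (171 − 168.25)² / 168.25 = 0.0449
  sepia-eyed long-winged: (171 − 168.25)² / 168.25 = 0.0449
  sepia-eyed dumpy-winged: (173 − 168.25)² / 168.25 = 0.1341
χ² = 0.6244 + 0.0449 + 0.0449 + 0.1341 = 0.8483 ≈ 0.848

0.848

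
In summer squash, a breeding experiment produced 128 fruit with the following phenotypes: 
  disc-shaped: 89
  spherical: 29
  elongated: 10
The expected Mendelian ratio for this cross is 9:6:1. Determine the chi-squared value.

12.035

Under the 9:6:1 hypothesis (Σ ratio = 16, N = 128):
  disc-shaped: 128 × 9/16 = 72
  spherical: 128 × 6/16 = 48
  elongated: 128 × 1/16 = 8
χ² = Σ (O − E)² / E
  disc-shaped: (89 − 72)² / 72 = 4.0139
  spherical: (29 − 48)² / 48 = 7.5208
  elongated: (10 − 8)² / 8 = 0.5000
χ² = 4.0139 + 7.5208 + 0.5000 = 12.0347 ≈ 12.035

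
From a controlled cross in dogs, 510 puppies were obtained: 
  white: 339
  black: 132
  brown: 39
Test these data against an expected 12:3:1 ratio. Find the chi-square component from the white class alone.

4.947

Expected counts for N = 510 under a 12:3:1 ratio (total parts = 16):
  white: 510 × 12/16 = 382.5
  black: 510 × 3/16 = 95.625
  brown: 510 × 1/16 = 31.875
Contribution of white: (339 − 382.5)² / 382.5 = 4.9471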